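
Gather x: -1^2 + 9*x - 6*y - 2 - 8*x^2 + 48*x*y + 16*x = -8*x^2 + x*(48*y + 25) - 6*y - 3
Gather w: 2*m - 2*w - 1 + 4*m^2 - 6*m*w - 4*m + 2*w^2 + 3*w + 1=4*m^2 - 2*m + 2*w^2 + w*(1 - 6*m)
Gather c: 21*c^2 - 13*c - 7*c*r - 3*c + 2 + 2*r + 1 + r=21*c^2 + c*(-7*r - 16) + 3*r + 3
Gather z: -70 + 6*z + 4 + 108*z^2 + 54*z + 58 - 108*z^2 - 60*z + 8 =0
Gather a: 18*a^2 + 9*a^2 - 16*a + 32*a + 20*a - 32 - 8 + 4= 27*a^2 + 36*a - 36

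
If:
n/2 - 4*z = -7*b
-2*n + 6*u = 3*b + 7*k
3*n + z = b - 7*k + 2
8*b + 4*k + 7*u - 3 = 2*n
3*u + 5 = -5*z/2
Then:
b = -10238/8565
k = 12328/8565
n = -19676/8565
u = 541/1713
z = -6792/2855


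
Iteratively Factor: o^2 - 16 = (o + 4)*(o - 4)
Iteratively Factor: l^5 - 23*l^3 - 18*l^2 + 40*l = (l - 5)*(l^4 + 5*l^3 + 2*l^2 - 8*l) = (l - 5)*(l + 4)*(l^3 + l^2 - 2*l) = (l - 5)*(l + 2)*(l + 4)*(l^2 - l) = l*(l - 5)*(l + 2)*(l + 4)*(l - 1)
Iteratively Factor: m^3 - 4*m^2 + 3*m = (m - 3)*(m^2 - m) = m*(m - 3)*(m - 1)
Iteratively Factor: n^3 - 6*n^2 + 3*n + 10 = (n + 1)*(n^2 - 7*n + 10) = (n - 5)*(n + 1)*(n - 2)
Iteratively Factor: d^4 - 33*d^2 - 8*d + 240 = (d + 4)*(d^3 - 4*d^2 - 17*d + 60) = (d - 3)*(d + 4)*(d^2 - d - 20) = (d - 5)*(d - 3)*(d + 4)*(d + 4)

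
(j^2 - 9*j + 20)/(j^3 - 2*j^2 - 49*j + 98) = (j^2 - 9*j + 20)/(j^3 - 2*j^2 - 49*j + 98)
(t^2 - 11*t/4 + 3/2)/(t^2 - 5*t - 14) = (-4*t^2 + 11*t - 6)/(4*(-t^2 + 5*t + 14))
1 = 1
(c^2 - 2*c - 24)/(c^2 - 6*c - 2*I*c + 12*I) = (c + 4)/(c - 2*I)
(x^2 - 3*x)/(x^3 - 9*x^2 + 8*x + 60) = x*(x - 3)/(x^3 - 9*x^2 + 8*x + 60)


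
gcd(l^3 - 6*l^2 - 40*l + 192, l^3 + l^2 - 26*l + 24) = l^2 + 2*l - 24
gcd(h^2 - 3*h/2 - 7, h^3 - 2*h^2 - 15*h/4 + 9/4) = 1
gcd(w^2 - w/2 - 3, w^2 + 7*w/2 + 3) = w + 3/2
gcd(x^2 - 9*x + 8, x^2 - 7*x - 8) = x - 8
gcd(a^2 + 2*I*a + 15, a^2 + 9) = a - 3*I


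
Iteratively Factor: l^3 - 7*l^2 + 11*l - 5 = (l - 1)*(l^2 - 6*l + 5) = (l - 5)*(l - 1)*(l - 1)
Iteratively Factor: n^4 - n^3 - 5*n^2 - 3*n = (n + 1)*(n^3 - 2*n^2 - 3*n) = (n - 3)*(n + 1)*(n^2 + n) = n*(n - 3)*(n + 1)*(n + 1)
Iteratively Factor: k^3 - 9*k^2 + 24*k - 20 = (k - 5)*(k^2 - 4*k + 4) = (k - 5)*(k - 2)*(k - 2)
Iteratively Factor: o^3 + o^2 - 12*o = (o + 4)*(o^2 - 3*o) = o*(o + 4)*(o - 3)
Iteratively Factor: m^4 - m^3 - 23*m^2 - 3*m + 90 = (m + 3)*(m^3 - 4*m^2 - 11*m + 30) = (m + 3)^2*(m^2 - 7*m + 10) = (m - 5)*(m + 3)^2*(m - 2)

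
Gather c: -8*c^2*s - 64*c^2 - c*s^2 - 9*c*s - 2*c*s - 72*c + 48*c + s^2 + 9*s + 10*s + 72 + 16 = c^2*(-8*s - 64) + c*(-s^2 - 11*s - 24) + s^2 + 19*s + 88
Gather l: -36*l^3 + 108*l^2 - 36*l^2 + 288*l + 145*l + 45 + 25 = -36*l^3 + 72*l^2 + 433*l + 70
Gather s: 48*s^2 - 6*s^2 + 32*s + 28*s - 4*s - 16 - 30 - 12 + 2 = 42*s^2 + 56*s - 56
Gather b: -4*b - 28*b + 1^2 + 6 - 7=-32*b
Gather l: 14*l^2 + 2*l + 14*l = 14*l^2 + 16*l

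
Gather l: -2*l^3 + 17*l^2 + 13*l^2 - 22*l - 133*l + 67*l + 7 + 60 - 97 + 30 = -2*l^3 + 30*l^2 - 88*l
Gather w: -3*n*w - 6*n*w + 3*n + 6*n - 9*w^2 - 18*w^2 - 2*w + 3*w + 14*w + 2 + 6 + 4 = 9*n - 27*w^2 + w*(15 - 9*n) + 12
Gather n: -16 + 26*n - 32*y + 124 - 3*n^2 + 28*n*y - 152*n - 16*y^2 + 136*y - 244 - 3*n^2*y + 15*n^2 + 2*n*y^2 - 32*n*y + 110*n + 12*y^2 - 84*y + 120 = n^2*(12 - 3*y) + n*(2*y^2 - 4*y - 16) - 4*y^2 + 20*y - 16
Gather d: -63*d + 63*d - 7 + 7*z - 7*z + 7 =0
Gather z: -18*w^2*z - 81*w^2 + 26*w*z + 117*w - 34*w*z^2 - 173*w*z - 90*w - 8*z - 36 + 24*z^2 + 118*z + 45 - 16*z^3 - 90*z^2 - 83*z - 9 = -81*w^2 + 27*w - 16*z^3 + z^2*(-34*w - 66) + z*(-18*w^2 - 147*w + 27)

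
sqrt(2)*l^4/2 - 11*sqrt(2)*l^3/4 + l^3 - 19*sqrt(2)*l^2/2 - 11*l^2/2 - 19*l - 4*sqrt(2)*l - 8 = (l - 8)*(l + 1/2)*(l + 2)*(sqrt(2)*l/2 + 1)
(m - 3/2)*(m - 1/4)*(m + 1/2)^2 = m^4 - 3*m^3/4 - 9*m^2/8 - m/16 + 3/32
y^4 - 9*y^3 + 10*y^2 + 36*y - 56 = (y - 7)*(y - 2)^2*(y + 2)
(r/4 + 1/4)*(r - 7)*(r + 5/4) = r^3/4 - 19*r^2/16 - 29*r/8 - 35/16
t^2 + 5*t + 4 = (t + 1)*(t + 4)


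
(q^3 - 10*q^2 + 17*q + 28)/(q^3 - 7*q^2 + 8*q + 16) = (q - 7)/(q - 4)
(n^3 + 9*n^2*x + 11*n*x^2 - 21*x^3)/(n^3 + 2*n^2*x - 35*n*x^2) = (-n^2 - 2*n*x + 3*x^2)/(n*(-n + 5*x))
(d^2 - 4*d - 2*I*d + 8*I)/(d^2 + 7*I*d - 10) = (d^2 - 4*d - 2*I*d + 8*I)/(d^2 + 7*I*d - 10)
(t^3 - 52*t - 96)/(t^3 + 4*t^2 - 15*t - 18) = (t^2 - 6*t - 16)/(t^2 - 2*t - 3)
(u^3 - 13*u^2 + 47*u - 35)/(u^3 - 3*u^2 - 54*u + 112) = (u^3 - 13*u^2 + 47*u - 35)/(u^3 - 3*u^2 - 54*u + 112)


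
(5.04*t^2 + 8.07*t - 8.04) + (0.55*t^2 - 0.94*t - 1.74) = 5.59*t^2 + 7.13*t - 9.78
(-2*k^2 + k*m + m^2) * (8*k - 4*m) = -16*k^3 + 16*k^2*m + 4*k*m^2 - 4*m^3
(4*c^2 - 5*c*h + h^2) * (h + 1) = 4*c^2*h + 4*c^2 - 5*c*h^2 - 5*c*h + h^3 + h^2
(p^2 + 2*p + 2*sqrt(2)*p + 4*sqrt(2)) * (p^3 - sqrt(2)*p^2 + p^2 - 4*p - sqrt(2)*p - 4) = p^5 + sqrt(2)*p^4 + 3*p^4 - 6*p^3 + 3*sqrt(2)*p^3 - 24*p^2 - 6*sqrt(2)*p^2 - 24*sqrt(2)*p - 16*p - 16*sqrt(2)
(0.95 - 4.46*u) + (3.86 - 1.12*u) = 4.81 - 5.58*u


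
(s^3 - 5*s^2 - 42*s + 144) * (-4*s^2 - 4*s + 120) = -4*s^5 + 16*s^4 + 308*s^3 - 1008*s^2 - 5616*s + 17280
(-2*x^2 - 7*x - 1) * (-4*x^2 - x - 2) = 8*x^4 + 30*x^3 + 15*x^2 + 15*x + 2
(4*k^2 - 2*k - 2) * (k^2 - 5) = 4*k^4 - 2*k^3 - 22*k^2 + 10*k + 10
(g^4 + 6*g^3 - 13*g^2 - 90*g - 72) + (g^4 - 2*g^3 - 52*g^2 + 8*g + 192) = 2*g^4 + 4*g^3 - 65*g^2 - 82*g + 120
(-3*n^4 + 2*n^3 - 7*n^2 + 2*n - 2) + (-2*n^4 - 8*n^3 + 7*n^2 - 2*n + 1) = -5*n^4 - 6*n^3 - 1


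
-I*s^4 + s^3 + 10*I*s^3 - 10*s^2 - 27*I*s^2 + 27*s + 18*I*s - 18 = (s - 6)*(s - 3)*(s - 1)*(-I*s + 1)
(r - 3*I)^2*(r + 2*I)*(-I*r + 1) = -I*r^4 - 3*r^3 - 7*I*r^2 - 15*r - 18*I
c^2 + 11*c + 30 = (c + 5)*(c + 6)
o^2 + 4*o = o*(o + 4)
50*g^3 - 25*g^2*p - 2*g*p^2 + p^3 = (-5*g + p)*(-2*g + p)*(5*g + p)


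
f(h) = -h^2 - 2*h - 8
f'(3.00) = -8.00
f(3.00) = -23.00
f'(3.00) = -8.00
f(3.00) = -23.00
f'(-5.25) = 8.50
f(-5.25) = -25.06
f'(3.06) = -8.12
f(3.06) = -23.48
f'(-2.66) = 3.32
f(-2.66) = -9.76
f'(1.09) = -4.18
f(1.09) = -11.37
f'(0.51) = -3.02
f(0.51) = -9.28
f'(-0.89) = -0.22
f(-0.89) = -7.01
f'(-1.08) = 0.16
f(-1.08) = -7.01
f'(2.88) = -7.76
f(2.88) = -22.05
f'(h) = -2*h - 2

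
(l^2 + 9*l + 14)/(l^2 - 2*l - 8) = (l + 7)/(l - 4)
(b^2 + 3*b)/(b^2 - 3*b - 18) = b/(b - 6)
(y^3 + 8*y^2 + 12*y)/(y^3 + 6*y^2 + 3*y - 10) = y*(y + 6)/(y^2 + 4*y - 5)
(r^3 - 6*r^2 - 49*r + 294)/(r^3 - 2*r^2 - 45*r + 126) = (r - 7)/(r - 3)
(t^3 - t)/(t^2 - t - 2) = t*(t - 1)/(t - 2)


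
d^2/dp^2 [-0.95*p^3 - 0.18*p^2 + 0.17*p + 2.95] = -5.7*p - 0.36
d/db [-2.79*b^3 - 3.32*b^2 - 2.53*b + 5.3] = -8.37*b^2 - 6.64*b - 2.53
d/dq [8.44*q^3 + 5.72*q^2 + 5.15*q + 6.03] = 25.32*q^2 + 11.44*q + 5.15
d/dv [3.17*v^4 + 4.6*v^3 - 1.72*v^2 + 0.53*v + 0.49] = 12.68*v^3 + 13.8*v^2 - 3.44*v + 0.53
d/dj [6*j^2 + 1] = 12*j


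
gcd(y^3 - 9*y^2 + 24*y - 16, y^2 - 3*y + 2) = y - 1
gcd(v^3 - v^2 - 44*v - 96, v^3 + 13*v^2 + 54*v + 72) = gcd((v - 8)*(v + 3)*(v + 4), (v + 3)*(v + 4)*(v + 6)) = v^2 + 7*v + 12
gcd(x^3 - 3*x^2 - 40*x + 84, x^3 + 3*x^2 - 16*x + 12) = x^2 + 4*x - 12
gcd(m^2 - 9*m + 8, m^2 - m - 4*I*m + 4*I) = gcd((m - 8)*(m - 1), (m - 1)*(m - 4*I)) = m - 1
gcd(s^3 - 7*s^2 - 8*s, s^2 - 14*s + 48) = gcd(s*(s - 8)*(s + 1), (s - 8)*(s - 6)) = s - 8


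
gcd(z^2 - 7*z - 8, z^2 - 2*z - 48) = z - 8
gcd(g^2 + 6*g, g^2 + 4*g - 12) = g + 6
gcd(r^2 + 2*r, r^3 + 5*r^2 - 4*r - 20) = r + 2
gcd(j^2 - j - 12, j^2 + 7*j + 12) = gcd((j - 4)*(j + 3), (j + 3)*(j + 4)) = j + 3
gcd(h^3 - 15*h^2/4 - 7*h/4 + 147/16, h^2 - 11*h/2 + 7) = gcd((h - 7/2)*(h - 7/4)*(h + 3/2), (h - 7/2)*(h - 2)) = h - 7/2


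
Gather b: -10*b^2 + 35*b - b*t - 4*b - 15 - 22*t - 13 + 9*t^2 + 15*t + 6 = -10*b^2 + b*(31 - t) + 9*t^2 - 7*t - 22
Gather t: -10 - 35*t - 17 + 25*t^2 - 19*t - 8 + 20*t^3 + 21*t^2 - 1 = 20*t^3 + 46*t^2 - 54*t - 36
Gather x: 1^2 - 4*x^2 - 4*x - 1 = -4*x^2 - 4*x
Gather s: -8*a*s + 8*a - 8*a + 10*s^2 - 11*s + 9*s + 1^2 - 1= 10*s^2 + s*(-8*a - 2)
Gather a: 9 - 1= 8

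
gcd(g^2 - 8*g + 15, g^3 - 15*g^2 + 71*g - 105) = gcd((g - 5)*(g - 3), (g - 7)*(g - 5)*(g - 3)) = g^2 - 8*g + 15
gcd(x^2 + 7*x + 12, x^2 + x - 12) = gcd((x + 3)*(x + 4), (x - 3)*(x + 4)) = x + 4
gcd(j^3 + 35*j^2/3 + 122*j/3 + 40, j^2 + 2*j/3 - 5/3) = j + 5/3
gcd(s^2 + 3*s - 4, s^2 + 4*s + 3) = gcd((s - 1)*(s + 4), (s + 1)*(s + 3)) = 1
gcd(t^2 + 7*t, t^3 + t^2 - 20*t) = t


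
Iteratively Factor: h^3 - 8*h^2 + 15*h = (h)*(h^2 - 8*h + 15) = h*(h - 5)*(h - 3)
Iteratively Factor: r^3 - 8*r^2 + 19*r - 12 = (r - 3)*(r^2 - 5*r + 4) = (r - 3)*(r - 1)*(r - 4)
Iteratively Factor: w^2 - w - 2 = (w + 1)*(w - 2)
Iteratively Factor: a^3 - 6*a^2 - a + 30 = (a + 2)*(a^2 - 8*a + 15) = (a - 3)*(a + 2)*(a - 5)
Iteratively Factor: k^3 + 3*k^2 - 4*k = (k)*(k^2 + 3*k - 4) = k*(k - 1)*(k + 4)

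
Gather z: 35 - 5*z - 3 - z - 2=30 - 6*z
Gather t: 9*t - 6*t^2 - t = -6*t^2 + 8*t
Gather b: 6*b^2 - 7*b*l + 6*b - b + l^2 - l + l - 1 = 6*b^2 + b*(5 - 7*l) + l^2 - 1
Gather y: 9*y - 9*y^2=-9*y^2 + 9*y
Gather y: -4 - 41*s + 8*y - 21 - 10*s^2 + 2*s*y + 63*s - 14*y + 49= -10*s^2 + 22*s + y*(2*s - 6) + 24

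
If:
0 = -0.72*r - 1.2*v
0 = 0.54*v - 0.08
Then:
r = -0.25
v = 0.15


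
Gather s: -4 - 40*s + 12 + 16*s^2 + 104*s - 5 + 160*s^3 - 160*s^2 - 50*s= 160*s^3 - 144*s^2 + 14*s + 3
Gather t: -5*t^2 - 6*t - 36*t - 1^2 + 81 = -5*t^2 - 42*t + 80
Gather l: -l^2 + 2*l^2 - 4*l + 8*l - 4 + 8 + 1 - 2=l^2 + 4*l + 3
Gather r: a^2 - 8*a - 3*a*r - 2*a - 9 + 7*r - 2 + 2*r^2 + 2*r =a^2 - 10*a + 2*r^2 + r*(9 - 3*a) - 11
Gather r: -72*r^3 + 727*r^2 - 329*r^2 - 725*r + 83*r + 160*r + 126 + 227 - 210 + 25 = -72*r^3 + 398*r^2 - 482*r + 168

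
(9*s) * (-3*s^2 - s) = -27*s^3 - 9*s^2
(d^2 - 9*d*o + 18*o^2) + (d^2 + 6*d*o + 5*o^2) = 2*d^2 - 3*d*o + 23*o^2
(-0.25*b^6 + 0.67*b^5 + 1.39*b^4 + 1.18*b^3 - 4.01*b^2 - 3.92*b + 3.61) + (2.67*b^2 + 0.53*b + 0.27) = -0.25*b^6 + 0.67*b^5 + 1.39*b^4 + 1.18*b^3 - 1.34*b^2 - 3.39*b + 3.88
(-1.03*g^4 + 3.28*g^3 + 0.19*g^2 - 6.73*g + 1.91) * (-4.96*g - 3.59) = 5.1088*g^5 - 12.5711*g^4 - 12.7176*g^3 + 32.6987*g^2 + 14.6871*g - 6.8569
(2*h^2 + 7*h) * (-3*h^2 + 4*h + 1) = -6*h^4 - 13*h^3 + 30*h^2 + 7*h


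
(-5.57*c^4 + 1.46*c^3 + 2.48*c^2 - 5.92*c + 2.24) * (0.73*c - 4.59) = -4.0661*c^5 + 26.6321*c^4 - 4.891*c^3 - 15.7048*c^2 + 28.808*c - 10.2816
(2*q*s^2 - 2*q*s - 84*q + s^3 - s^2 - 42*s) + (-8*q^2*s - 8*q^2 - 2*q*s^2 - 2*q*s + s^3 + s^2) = -8*q^2*s - 8*q^2 - 4*q*s - 84*q + 2*s^3 - 42*s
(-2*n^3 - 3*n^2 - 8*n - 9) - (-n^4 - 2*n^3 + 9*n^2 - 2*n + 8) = n^4 - 12*n^2 - 6*n - 17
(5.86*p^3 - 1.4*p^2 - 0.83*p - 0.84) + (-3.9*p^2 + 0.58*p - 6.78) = 5.86*p^3 - 5.3*p^2 - 0.25*p - 7.62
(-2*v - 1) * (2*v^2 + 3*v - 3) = -4*v^3 - 8*v^2 + 3*v + 3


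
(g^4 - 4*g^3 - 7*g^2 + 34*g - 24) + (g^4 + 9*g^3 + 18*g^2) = 2*g^4 + 5*g^3 + 11*g^2 + 34*g - 24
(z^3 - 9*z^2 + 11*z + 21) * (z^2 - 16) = z^5 - 9*z^4 - 5*z^3 + 165*z^2 - 176*z - 336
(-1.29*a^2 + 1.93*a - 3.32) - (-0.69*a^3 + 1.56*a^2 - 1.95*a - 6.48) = 0.69*a^3 - 2.85*a^2 + 3.88*a + 3.16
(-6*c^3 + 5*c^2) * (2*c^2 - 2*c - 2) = -12*c^5 + 22*c^4 + 2*c^3 - 10*c^2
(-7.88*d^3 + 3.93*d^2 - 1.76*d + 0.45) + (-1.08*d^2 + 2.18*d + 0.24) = -7.88*d^3 + 2.85*d^2 + 0.42*d + 0.69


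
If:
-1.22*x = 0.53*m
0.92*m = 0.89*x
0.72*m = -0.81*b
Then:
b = 0.00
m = 0.00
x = 0.00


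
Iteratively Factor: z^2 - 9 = (z + 3)*(z - 3)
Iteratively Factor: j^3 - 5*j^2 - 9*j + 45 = (j + 3)*(j^2 - 8*j + 15) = (j - 5)*(j + 3)*(j - 3)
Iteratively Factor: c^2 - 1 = (c - 1)*(c + 1)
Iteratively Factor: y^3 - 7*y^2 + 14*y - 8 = (y - 2)*(y^2 - 5*y + 4) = (y - 2)*(y - 1)*(y - 4)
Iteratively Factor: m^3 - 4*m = (m + 2)*(m^2 - 2*m) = (m - 2)*(m + 2)*(m)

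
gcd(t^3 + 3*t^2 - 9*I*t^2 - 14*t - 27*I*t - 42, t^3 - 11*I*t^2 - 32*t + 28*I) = t^2 - 9*I*t - 14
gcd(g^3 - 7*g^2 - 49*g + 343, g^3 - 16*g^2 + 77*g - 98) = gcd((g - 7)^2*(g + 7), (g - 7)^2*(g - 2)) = g^2 - 14*g + 49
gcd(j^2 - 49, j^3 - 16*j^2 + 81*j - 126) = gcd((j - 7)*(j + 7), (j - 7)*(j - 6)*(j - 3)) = j - 7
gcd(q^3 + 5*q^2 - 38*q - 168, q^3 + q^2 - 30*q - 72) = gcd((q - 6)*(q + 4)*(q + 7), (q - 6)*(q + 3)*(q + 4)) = q^2 - 2*q - 24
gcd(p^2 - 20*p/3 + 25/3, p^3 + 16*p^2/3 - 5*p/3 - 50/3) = p - 5/3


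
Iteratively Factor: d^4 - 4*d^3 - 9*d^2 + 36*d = (d - 3)*(d^3 - d^2 - 12*d) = (d - 4)*(d - 3)*(d^2 + 3*d) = (d - 4)*(d - 3)*(d + 3)*(d)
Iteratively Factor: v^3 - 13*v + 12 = (v + 4)*(v^2 - 4*v + 3) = (v - 1)*(v + 4)*(v - 3)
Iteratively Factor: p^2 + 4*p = (p + 4)*(p)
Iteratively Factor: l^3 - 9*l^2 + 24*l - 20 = (l - 2)*(l^2 - 7*l + 10) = (l - 5)*(l - 2)*(l - 2)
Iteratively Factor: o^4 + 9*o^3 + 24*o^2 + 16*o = (o)*(o^3 + 9*o^2 + 24*o + 16) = o*(o + 4)*(o^2 + 5*o + 4) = o*(o + 4)^2*(o + 1)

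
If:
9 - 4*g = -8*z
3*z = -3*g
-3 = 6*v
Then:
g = 3/4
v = -1/2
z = -3/4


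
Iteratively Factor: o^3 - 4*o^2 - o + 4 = (o - 1)*(o^2 - 3*o - 4) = (o - 1)*(o + 1)*(o - 4)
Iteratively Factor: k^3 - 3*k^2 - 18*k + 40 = (k + 4)*(k^2 - 7*k + 10) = (k - 2)*(k + 4)*(k - 5)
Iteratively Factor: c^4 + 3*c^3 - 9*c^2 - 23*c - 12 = (c - 3)*(c^3 + 6*c^2 + 9*c + 4) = (c - 3)*(c + 1)*(c^2 + 5*c + 4) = (c - 3)*(c + 1)^2*(c + 4)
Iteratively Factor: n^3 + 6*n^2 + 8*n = (n + 4)*(n^2 + 2*n) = (n + 2)*(n + 4)*(n)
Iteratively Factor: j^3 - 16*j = (j)*(j^2 - 16) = j*(j + 4)*(j - 4)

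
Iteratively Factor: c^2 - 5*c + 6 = (c - 2)*(c - 3)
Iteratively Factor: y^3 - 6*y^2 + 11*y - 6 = (y - 3)*(y^2 - 3*y + 2) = (y - 3)*(y - 2)*(y - 1)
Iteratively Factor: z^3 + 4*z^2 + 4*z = (z + 2)*(z^2 + 2*z) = (z + 2)^2*(z)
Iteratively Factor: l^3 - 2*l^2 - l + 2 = (l - 2)*(l^2 - 1) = (l - 2)*(l + 1)*(l - 1)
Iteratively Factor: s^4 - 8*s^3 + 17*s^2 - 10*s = (s - 2)*(s^3 - 6*s^2 + 5*s) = (s - 5)*(s - 2)*(s^2 - s) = (s - 5)*(s - 2)*(s - 1)*(s)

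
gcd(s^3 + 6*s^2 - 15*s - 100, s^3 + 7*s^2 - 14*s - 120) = s^2 + s - 20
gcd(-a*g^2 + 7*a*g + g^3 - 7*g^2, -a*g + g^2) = a*g - g^2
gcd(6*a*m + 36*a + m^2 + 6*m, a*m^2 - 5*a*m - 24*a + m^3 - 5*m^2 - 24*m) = 1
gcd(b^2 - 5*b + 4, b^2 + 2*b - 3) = b - 1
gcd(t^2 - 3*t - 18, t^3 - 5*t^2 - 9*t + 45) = t + 3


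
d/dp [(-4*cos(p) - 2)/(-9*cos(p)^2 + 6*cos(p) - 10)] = 4*(9*cos(p)^2 + 9*cos(p) - 13)*sin(p)/(9*sin(p)^2 + 6*cos(p) - 19)^2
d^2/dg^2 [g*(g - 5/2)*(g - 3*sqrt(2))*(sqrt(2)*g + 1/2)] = 12*sqrt(2)*g^2 - 33*g - 15*sqrt(2)*g - 3*sqrt(2) + 55/2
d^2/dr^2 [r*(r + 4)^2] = 6*r + 16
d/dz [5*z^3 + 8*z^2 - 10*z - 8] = 15*z^2 + 16*z - 10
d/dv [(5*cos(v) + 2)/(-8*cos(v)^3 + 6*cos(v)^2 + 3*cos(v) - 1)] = (-80*cos(v)^3 - 18*cos(v)^2 + 24*cos(v) + 11)*sin(v)/((cos(v) - 1)^2*(2*cos(v) + 1)^2*(4*cos(v) - 1)^2)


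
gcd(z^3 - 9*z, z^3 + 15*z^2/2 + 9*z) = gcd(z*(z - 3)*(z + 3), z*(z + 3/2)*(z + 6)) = z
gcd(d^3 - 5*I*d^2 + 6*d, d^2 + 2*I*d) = d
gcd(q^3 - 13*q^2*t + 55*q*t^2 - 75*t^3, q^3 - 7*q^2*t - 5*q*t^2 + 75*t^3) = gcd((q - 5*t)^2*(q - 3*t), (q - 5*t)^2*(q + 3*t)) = q^2 - 10*q*t + 25*t^2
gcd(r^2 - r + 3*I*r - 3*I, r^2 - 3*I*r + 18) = r + 3*I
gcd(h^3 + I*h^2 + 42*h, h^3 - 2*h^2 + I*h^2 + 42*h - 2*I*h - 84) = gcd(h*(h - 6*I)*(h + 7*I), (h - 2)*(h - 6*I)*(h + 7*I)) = h^2 + I*h + 42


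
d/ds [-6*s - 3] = -6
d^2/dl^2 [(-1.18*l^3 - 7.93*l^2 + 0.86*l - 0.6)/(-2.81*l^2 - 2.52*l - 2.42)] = (1.4210854715202e-14*l^5 + 1.13686837721616e-13*l^4 - 126.950652*l^3 - 251.950884*l^2 + 102.044664*l + 102.831992)/(22.188041*l^6 + 59.694516*l^5 + 110.859558*l^4 + 118.822032*l^3 + 95.473356*l^2 + 44.274384*l + 14.172488)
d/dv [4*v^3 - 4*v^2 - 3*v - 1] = 12*v^2 - 8*v - 3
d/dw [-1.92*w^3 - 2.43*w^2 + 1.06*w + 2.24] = -5.76*w^2 - 4.86*w + 1.06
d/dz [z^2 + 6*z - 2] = 2*z + 6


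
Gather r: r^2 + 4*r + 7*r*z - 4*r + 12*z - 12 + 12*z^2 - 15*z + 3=r^2 + 7*r*z + 12*z^2 - 3*z - 9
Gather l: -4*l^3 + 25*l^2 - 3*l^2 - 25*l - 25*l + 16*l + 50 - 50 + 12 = -4*l^3 + 22*l^2 - 34*l + 12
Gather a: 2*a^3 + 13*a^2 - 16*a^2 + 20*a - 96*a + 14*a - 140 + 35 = 2*a^3 - 3*a^2 - 62*a - 105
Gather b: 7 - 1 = 6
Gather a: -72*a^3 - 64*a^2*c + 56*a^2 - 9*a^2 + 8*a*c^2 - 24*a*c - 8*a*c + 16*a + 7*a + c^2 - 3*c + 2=-72*a^3 + a^2*(47 - 64*c) + a*(8*c^2 - 32*c + 23) + c^2 - 3*c + 2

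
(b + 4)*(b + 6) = b^2 + 10*b + 24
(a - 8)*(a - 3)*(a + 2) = a^3 - 9*a^2 + 2*a + 48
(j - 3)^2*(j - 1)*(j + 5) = j^4 - 2*j^3 - 20*j^2 + 66*j - 45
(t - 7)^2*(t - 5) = t^3 - 19*t^2 + 119*t - 245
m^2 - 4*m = m*(m - 4)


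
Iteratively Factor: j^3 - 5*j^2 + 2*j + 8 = (j + 1)*(j^2 - 6*j + 8) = (j - 4)*(j + 1)*(j - 2)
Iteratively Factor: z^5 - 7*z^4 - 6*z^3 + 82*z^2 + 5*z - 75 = (z - 5)*(z^4 - 2*z^3 - 16*z^2 + 2*z + 15) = (z - 5)*(z - 1)*(z^3 - z^2 - 17*z - 15) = (z - 5)^2*(z - 1)*(z^2 + 4*z + 3) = (z - 5)^2*(z - 1)*(z + 3)*(z + 1)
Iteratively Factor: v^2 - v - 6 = (v + 2)*(v - 3)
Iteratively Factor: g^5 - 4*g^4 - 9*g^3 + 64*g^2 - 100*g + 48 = (g - 2)*(g^4 - 2*g^3 - 13*g^2 + 38*g - 24) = (g - 2)*(g + 4)*(g^3 - 6*g^2 + 11*g - 6) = (g - 3)*(g - 2)*(g + 4)*(g^2 - 3*g + 2) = (g - 3)*(g - 2)*(g - 1)*(g + 4)*(g - 2)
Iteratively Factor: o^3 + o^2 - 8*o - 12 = (o + 2)*(o^2 - o - 6) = (o - 3)*(o + 2)*(o + 2)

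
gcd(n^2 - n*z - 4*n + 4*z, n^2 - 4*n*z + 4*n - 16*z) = 1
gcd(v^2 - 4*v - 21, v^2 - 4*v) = 1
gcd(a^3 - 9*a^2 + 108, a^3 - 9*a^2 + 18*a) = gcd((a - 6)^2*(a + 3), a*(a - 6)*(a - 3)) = a - 6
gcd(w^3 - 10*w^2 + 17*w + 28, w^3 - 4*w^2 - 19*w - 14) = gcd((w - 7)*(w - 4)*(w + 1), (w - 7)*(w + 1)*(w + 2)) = w^2 - 6*w - 7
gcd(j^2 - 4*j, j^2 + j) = j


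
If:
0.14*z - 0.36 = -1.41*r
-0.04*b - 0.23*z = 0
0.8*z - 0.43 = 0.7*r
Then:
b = -4.03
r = 0.19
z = 0.70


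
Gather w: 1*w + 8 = w + 8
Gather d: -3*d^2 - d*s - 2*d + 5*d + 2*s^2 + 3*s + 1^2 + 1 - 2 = -3*d^2 + d*(3 - s) + 2*s^2 + 3*s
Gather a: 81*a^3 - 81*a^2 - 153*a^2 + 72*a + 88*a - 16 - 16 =81*a^3 - 234*a^2 + 160*a - 32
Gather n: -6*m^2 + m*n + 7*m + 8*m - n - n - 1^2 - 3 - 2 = -6*m^2 + 15*m + n*(m - 2) - 6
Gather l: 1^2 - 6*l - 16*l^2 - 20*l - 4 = -16*l^2 - 26*l - 3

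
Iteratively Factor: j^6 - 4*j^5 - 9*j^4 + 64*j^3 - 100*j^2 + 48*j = (j - 1)*(j^5 - 3*j^4 - 12*j^3 + 52*j^2 - 48*j) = (j - 2)*(j - 1)*(j^4 - j^3 - 14*j^2 + 24*j) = (j - 2)*(j - 1)*(j + 4)*(j^3 - 5*j^2 + 6*j) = j*(j - 2)*(j - 1)*(j + 4)*(j^2 - 5*j + 6) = j*(j - 2)^2*(j - 1)*(j + 4)*(j - 3)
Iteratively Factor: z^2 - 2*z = (z)*(z - 2)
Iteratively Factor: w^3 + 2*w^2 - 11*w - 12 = (w + 4)*(w^2 - 2*w - 3) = (w - 3)*(w + 4)*(w + 1)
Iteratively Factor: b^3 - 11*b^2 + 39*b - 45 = (b - 3)*(b^2 - 8*b + 15) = (b - 3)^2*(b - 5)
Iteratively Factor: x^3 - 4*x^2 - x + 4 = (x - 4)*(x^2 - 1) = (x - 4)*(x + 1)*(x - 1)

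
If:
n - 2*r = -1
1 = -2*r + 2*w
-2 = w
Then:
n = -6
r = -5/2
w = -2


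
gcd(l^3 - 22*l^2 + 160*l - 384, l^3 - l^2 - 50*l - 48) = l - 8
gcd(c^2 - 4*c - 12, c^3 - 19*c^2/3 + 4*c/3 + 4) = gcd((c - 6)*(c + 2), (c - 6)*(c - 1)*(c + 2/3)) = c - 6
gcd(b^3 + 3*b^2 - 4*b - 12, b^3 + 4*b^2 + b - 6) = b^2 + 5*b + 6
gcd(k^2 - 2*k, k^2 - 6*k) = k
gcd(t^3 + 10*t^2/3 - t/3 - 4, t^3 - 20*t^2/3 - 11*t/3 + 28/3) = t^2 + t/3 - 4/3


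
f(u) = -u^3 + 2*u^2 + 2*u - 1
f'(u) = -3*u^2 + 4*u + 2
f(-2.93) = 35.46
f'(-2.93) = -35.47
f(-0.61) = -1.25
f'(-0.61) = -1.56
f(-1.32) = 2.14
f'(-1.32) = -8.51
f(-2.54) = 23.21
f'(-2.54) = -27.51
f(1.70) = 3.27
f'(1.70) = 0.13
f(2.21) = 2.39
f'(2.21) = -3.81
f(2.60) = 0.14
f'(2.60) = -7.88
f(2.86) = -2.31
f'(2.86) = -11.10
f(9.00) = -550.00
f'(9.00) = -205.00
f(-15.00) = 3794.00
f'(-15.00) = -733.00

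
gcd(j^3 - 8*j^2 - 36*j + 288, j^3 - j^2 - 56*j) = j - 8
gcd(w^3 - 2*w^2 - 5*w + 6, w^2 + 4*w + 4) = w + 2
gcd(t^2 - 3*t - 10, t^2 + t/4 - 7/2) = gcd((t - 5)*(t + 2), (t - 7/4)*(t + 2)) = t + 2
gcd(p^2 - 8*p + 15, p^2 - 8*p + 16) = 1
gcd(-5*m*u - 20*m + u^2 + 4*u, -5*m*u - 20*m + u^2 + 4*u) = -5*m*u - 20*m + u^2 + 4*u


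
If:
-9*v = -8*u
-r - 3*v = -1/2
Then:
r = 1/2 - 3*v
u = 9*v/8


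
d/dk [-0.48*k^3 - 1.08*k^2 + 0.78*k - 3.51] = -1.44*k^2 - 2.16*k + 0.78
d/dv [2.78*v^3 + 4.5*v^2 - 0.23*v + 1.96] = 8.34*v^2 + 9.0*v - 0.23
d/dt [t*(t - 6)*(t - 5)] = 3*t^2 - 22*t + 30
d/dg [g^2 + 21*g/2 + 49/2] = 2*g + 21/2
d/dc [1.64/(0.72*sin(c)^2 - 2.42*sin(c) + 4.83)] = (3.9688 - 2.3616*sin(c))*cos(c)/(0.72*sin(c)^2 - 2.42*sin(c) + 4.83)^2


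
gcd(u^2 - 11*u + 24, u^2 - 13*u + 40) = u - 8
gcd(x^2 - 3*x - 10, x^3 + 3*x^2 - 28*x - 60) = x^2 - 3*x - 10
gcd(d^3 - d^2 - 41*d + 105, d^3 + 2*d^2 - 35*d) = d^2 + 2*d - 35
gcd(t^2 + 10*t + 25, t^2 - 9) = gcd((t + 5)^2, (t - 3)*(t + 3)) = 1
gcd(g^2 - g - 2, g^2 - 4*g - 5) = g + 1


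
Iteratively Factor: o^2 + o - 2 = (o - 1)*(o + 2)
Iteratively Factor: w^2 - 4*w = (w)*(w - 4)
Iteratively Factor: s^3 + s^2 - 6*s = (s)*(s^2 + s - 6) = s*(s + 3)*(s - 2)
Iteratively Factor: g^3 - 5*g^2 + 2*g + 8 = (g - 2)*(g^2 - 3*g - 4) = (g - 4)*(g - 2)*(g + 1)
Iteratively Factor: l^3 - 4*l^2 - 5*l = (l)*(l^2 - 4*l - 5) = l*(l + 1)*(l - 5)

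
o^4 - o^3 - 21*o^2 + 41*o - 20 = (o - 4)*(o - 1)^2*(o + 5)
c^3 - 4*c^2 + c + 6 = (c - 3)*(c - 2)*(c + 1)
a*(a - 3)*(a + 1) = a^3 - 2*a^2 - 3*a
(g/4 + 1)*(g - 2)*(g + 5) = g^3/4 + 7*g^2/4 + g/2 - 10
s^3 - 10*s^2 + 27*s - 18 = (s - 6)*(s - 3)*(s - 1)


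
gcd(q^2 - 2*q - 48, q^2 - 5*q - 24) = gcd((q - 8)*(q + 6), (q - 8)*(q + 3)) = q - 8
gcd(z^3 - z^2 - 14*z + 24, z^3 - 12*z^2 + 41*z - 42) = z^2 - 5*z + 6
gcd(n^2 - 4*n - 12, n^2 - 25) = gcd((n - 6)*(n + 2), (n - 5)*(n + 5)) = 1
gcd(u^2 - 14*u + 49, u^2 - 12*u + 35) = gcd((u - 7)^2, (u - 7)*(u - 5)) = u - 7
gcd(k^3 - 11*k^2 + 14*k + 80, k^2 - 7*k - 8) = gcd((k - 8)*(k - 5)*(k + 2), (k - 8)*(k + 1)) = k - 8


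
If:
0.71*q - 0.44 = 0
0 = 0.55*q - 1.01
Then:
No Solution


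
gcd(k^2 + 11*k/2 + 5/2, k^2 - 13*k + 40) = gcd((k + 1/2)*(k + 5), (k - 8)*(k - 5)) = 1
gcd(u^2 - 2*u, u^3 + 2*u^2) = u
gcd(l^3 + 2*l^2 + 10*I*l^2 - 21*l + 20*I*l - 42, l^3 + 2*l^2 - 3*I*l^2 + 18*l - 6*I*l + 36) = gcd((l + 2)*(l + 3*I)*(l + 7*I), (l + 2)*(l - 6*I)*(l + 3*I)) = l^2 + l*(2 + 3*I) + 6*I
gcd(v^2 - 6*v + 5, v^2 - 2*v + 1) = v - 1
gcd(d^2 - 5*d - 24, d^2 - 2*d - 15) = d + 3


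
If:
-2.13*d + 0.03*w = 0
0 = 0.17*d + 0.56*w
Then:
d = 0.00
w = 0.00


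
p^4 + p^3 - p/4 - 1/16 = (p - 1/2)*(p + 1/2)^3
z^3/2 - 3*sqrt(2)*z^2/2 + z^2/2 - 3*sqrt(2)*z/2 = z*(z/2 + 1/2)*(z - 3*sqrt(2))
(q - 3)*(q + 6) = q^2 + 3*q - 18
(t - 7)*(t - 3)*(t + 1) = t^3 - 9*t^2 + 11*t + 21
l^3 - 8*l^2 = l^2*(l - 8)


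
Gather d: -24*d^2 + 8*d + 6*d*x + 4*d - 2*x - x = -24*d^2 + d*(6*x + 12) - 3*x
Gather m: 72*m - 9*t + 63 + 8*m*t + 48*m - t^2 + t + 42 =m*(8*t + 120) - t^2 - 8*t + 105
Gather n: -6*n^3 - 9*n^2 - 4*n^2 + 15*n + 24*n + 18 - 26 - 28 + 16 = -6*n^3 - 13*n^2 + 39*n - 20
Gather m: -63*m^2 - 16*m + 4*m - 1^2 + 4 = -63*m^2 - 12*m + 3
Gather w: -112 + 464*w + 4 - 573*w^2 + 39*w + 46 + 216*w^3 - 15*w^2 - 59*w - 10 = 216*w^3 - 588*w^2 + 444*w - 72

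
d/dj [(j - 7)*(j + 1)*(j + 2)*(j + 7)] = 4*j^3 + 9*j^2 - 94*j - 147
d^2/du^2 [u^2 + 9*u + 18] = 2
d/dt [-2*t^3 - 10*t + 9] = -6*t^2 - 10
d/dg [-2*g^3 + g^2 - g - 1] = -6*g^2 + 2*g - 1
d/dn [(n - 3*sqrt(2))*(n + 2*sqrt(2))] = 2*n - sqrt(2)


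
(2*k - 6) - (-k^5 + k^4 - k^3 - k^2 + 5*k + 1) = k^5 - k^4 + k^3 + k^2 - 3*k - 7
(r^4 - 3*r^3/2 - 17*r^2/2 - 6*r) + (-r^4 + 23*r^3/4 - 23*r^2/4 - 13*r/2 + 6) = 17*r^3/4 - 57*r^2/4 - 25*r/2 + 6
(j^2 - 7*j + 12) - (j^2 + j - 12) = 24 - 8*j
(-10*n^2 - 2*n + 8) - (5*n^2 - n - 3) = -15*n^2 - n + 11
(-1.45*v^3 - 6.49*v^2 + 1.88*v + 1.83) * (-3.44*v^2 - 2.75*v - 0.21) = 4.988*v^5 + 26.3131*v^4 + 11.6848*v^3 - 10.1023*v^2 - 5.4273*v - 0.3843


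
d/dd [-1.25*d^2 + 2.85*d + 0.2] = 2.85 - 2.5*d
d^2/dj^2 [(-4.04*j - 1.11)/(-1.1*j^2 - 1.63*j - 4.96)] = ((2.2*j + 1.63)*(4.04*j + 1.11)*(4.4*j + 3.26) - (26.664*j + 15.6124)*(1.1*j^2 + 1.63*j + 4.96))/(1.1*j^2 + 1.63*j + 4.96)^3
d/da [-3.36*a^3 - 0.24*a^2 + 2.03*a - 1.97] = -10.08*a^2 - 0.48*a + 2.03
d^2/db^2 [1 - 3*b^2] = -6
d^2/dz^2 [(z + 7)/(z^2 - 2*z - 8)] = 2*((-3*z - 5)*(-z^2 + 2*z + 8) - 4*(z - 1)^2*(z + 7))/(-z^2 + 2*z + 8)^3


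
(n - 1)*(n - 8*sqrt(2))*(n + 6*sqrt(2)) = n^3 - 2*sqrt(2)*n^2 - n^2 - 96*n + 2*sqrt(2)*n + 96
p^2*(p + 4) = p^3 + 4*p^2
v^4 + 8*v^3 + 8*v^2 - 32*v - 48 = (v - 2)*(v + 2)^2*(v + 6)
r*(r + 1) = r^2 + r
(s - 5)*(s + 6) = s^2 + s - 30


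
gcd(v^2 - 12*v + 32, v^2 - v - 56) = v - 8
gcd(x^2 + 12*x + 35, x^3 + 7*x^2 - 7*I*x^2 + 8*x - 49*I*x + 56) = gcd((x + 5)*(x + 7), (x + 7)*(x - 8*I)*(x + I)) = x + 7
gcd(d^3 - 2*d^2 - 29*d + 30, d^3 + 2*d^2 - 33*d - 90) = d^2 - d - 30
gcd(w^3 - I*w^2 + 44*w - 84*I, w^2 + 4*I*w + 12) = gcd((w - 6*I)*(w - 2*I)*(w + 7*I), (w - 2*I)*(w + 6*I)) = w - 2*I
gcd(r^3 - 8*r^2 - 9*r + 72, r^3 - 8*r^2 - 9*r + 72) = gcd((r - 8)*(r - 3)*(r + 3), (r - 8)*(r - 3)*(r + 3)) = r^3 - 8*r^2 - 9*r + 72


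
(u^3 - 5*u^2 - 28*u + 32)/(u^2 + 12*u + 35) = (u^3 - 5*u^2 - 28*u + 32)/(u^2 + 12*u + 35)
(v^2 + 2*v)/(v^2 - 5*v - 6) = v*(v + 2)/(v^2 - 5*v - 6)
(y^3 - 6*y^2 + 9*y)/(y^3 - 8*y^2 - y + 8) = y*(y^2 - 6*y + 9)/(y^3 - 8*y^2 - y + 8)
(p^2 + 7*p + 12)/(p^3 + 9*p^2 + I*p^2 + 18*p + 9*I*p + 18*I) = (p + 4)/(p^2 + p*(6 + I) + 6*I)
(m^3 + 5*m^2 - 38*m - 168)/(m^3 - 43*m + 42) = (m + 4)/(m - 1)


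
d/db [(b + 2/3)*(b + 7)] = 2*b + 23/3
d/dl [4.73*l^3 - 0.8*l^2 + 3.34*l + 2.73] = 14.19*l^2 - 1.6*l + 3.34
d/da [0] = 0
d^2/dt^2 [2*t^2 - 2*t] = 4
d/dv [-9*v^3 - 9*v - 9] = -27*v^2 - 9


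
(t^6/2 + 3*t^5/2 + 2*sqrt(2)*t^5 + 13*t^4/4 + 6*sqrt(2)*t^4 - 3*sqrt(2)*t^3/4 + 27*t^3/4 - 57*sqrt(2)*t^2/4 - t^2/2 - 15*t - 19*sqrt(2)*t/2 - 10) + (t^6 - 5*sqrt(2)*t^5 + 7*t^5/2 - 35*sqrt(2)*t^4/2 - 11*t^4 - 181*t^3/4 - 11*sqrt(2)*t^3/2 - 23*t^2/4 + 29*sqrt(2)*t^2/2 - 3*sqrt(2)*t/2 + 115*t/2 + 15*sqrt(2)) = 3*t^6/2 - 3*sqrt(2)*t^5 + 5*t^5 - 23*sqrt(2)*t^4/2 - 31*t^4/4 - 77*t^3/2 - 25*sqrt(2)*t^3/4 - 25*t^2/4 + sqrt(2)*t^2/4 - 11*sqrt(2)*t + 85*t/2 - 10 + 15*sqrt(2)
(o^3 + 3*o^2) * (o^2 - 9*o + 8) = o^5 - 6*o^4 - 19*o^3 + 24*o^2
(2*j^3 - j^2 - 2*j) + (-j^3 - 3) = j^3 - j^2 - 2*j - 3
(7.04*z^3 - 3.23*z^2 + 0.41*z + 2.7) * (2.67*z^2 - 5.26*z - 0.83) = 18.7968*z^5 - 45.6545*z^4 + 12.2413*z^3 + 7.7333*z^2 - 14.5423*z - 2.241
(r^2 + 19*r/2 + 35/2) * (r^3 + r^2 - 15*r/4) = r^5 + 21*r^4/2 + 93*r^3/4 - 145*r^2/8 - 525*r/8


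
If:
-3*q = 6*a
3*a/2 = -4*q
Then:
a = 0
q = 0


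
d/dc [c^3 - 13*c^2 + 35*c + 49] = 3*c^2 - 26*c + 35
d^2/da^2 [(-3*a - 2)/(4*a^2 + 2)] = 2*(-6*a^3 - 12*a^2 + 9*a + 2)/(8*a^6 + 12*a^4 + 6*a^2 + 1)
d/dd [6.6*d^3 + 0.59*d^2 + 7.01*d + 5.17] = 19.8*d^2 + 1.18*d + 7.01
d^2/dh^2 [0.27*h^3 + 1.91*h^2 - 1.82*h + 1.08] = 1.62*h + 3.82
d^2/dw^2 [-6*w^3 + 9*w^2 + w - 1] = 18 - 36*w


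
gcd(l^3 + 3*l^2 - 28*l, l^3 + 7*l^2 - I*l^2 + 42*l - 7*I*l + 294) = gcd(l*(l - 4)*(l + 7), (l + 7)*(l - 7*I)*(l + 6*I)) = l + 7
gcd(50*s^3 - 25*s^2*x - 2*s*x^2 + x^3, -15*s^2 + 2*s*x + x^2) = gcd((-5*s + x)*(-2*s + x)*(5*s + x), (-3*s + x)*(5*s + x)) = 5*s + x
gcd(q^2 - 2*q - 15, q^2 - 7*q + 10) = q - 5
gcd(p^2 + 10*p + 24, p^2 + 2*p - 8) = p + 4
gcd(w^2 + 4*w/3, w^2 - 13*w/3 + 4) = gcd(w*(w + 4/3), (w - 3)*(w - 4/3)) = 1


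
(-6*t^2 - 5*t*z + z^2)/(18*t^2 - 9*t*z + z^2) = (t + z)/(-3*t + z)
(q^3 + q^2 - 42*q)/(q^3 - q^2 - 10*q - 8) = q*(-q^2 - q + 42)/(-q^3 + q^2 + 10*q + 8)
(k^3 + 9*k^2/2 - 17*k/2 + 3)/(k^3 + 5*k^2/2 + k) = (2*k^3 + 9*k^2 - 17*k + 6)/(k*(2*k^2 + 5*k + 2))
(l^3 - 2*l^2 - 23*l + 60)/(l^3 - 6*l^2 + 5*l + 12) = (l + 5)/(l + 1)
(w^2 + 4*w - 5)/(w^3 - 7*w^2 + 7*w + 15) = (w^2 + 4*w - 5)/(w^3 - 7*w^2 + 7*w + 15)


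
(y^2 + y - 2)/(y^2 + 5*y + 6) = (y - 1)/(y + 3)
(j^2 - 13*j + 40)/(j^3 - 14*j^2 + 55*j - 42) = (j^2 - 13*j + 40)/(j^3 - 14*j^2 + 55*j - 42)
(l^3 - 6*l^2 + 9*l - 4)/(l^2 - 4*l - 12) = (-l^3 + 6*l^2 - 9*l + 4)/(-l^2 + 4*l + 12)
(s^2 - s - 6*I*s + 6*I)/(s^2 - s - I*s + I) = (s - 6*I)/(s - I)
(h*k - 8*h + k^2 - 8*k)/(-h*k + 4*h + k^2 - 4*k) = (-h*k + 8*h - k^2 + 8*k)/(h*k - 4*h - k^2 + 4*k)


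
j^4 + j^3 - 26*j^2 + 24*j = j*(j - 4)*(j - 1)*(j + 6)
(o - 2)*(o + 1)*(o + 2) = o^3 + o^2 - 4*o - 4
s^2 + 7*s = s*(s + 7)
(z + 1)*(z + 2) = z^2 + 3*z + 2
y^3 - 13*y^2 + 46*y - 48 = (y - 8)*(y - 3)*(y - 2)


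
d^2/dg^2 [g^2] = 2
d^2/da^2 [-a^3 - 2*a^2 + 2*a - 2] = -6*a - 4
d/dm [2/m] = -2/m^2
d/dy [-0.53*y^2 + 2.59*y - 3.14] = 2.59 - 1.06*y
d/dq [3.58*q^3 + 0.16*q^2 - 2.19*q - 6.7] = 10.74*q^2 + 0.32*q - 2.19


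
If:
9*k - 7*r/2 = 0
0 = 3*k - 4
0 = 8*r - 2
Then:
No Solution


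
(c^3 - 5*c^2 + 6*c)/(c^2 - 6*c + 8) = c*(c - 3)/(c - 4)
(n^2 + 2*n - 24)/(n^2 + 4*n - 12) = (n - 4)/(n - 2)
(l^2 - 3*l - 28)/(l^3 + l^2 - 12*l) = (l - 7)/(l*(l - 3))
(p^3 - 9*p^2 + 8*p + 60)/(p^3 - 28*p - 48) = (p - 5)/(p + 4)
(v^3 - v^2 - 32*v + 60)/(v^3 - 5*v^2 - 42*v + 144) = (v^2 - 7*v + 10)/(v^2 - 11*v + 24)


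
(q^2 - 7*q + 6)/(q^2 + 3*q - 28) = (q^2 - 7*q + 6)/(q^2 + 3*q - 28)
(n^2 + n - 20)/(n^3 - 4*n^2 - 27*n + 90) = (n - 4)/(n^2 - 9*n + 18)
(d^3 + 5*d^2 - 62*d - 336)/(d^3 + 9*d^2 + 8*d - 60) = (d^2 - d - 56)/(d^2 + 3*d - 10)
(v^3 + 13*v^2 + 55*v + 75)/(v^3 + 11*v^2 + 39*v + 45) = (v + 5)/(v + 3)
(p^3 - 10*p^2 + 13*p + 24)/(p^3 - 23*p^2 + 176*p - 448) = (p^2 - 2*p - 3)/(p^2 - 15*p + 56)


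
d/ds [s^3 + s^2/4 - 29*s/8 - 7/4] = 3*s^2 + s/2 - 29/8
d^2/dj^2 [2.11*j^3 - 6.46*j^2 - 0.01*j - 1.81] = 12.66*j - 12.92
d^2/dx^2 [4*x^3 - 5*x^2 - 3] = 24*x - 10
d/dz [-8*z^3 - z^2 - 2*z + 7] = -24*z^2 - 2*z - 2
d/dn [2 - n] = -1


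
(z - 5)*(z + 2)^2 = z^3 - z^2 - 16*z - 20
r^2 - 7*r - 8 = (r - 8)*(r + 1)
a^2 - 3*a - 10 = (a - 5)*(a + 2)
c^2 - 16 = (c - 4)*(c + 4)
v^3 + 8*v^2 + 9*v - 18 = (v - 1)*(v + 3)*(v + 6)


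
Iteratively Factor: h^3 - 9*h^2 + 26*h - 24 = (h - 3)*(h^2 - 6*h + 8) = (h - 4)*(h - 3)*(h - 2)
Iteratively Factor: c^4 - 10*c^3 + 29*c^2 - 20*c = (c - 5)*(c^3 - 5*c^2 + 4*c) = (c - 5)*(c - 4)*(c^2 - c) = c*(c - 5)*(c - 4)*(c - 1)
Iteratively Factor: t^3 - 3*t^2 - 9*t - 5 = (t + 1)*(t^2 - 4*t - 5) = (t - 5)*(t + 1)*(t + 1)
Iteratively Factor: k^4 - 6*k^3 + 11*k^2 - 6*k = (k)*(k^3 - 6*k^2 + 11*k - 6) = k*(k - 2)*(k^2 - 4*k + 3) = k*(k - 3)*(k - 2)*(k - 1)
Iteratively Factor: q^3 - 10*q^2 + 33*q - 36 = (q - 3)*(q^2 - 7*q + 12) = (q - 4)*(q - 3)*(q - 3)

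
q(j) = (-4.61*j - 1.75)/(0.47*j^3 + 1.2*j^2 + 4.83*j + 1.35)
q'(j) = (-4.61*j - 1.75)*(-1.41*j^2 - 2.4*j - 4.83)/(0.47*j^3 + 1.2*j^2 + 4.83*j + 1.35)^2 - 4.61/(0.47*j^3 + 1.2*j^2 + 4.83*j + 1.35) = (4.3334*j^3 + 7.9995*j^2 + 4.2*j + 2.229)/(0.2209*j^6 + 1.128*j^5 + 5.9802*j^4 + 12.861*j^3 + 26.5689*j^2 + 13.041*j + 1.8225)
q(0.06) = -1.23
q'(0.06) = 0.93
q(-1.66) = -1.07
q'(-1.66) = -0.08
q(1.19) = -0.75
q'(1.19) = 0.28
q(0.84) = -0.86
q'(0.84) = 0.33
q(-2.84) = -0.84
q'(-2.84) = -0.25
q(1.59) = -0.65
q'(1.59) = 0.24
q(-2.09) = -1.01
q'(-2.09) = -0.18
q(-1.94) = -1.04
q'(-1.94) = -0.15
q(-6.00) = -0.30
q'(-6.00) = -0.09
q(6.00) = -0.17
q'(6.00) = 0.04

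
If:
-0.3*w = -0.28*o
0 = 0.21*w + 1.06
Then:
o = -5.41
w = -5.05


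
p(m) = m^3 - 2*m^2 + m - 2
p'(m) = 3*m^2 - 4*m + 1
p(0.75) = -1.95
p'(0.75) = -0.31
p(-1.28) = -8.65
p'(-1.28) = 11.04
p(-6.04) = -301.35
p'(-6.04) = 134.60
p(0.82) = -1.97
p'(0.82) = -0.26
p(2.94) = 9.06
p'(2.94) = 15.17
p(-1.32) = -9.10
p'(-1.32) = 11.51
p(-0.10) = -2.12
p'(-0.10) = 1.43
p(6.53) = 197.69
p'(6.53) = 102.80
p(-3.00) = -50.00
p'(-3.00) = 40.00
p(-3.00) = -50.00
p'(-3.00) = 40.00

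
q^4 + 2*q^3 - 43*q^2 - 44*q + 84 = (q - 6)*(q - 1)*(q + 2)*(q + 7)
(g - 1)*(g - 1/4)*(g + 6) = g^3 + 19*g^2/4 - 29*g/4 + 3/2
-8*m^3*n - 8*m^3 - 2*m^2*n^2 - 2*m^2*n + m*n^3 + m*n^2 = (-4*m + n)*(2*m + n)*(m*n + m)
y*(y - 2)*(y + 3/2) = y^3 - y^2/2 - 3*y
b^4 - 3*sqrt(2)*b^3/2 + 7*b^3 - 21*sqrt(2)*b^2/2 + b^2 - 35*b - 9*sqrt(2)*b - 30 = (b + 1)*(b + 6)*(b - 5*sqrt(2)/2)*(b + sqrt(2))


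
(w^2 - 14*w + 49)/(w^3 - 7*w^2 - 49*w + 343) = 1/(w + 7)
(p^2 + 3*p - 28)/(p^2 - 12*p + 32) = (p + 7)/(p - 8)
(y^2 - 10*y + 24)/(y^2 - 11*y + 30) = (y - 4)/(y - 5)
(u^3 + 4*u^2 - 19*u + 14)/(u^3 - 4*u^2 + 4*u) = (u^2 + 6*u - 7)/(u*(u - 2))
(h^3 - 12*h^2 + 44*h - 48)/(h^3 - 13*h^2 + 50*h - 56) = (h - 6)/(h - 7)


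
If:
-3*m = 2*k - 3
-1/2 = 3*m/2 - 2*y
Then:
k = 2 - 2*y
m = 4*y/3 - 1/3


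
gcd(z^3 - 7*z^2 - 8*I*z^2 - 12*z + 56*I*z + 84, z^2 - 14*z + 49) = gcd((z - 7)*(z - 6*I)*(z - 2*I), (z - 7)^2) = z - 7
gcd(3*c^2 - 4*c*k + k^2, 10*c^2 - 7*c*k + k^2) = 1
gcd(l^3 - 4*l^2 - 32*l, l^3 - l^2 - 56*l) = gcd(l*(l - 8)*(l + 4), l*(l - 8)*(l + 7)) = l^2 - 8*l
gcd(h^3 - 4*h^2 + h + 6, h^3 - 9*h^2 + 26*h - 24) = h^2 - 5*h + 6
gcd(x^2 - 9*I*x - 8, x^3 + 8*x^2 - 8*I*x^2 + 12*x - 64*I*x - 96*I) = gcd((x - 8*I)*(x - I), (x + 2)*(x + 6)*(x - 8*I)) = x - 8*I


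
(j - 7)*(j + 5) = j^2 - 2*j - 35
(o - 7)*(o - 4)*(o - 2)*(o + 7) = o^4 - 6*o^3 - 41*o^2 + 294*o - 392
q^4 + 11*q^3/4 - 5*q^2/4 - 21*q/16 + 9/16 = (q - 1/2)^2*(q + 3/4)*(q + 3)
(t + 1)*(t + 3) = t^2 + 4*t + 3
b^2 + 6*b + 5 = (b + 1)*(b + 5)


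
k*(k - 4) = k^2 - 4*k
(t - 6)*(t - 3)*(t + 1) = t^3 - 8*t^2 + 9*t + 18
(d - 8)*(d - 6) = d^2 - 14*d + 48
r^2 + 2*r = r*(r + 2)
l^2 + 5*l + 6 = (l + 2)*(l + 3)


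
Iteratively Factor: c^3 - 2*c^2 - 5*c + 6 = (c - 3)*(c^2 + c - 2) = (c - 3)*(c + 2)*(c - 1)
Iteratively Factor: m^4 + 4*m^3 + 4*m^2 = (m + 2)*(m^3 + 2*m^2) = m*(m + 2)*(m^2 + 2*m) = m^2*(m + 2)*(m + 2)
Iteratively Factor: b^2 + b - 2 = (b - 1)*(b + 2)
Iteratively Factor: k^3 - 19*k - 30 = (k - 5)*(k^2 + 5*k + 6) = (k - 5)*(k + 3)*(k + 2)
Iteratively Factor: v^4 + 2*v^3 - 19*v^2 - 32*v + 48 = (v + 3)*(v^3 - v^2 - 16*v + 16) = (v - 1)*(v + 3)*(v^2 - 16) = (v - 4)*(v - 1)*(v + 3)*(v + 4)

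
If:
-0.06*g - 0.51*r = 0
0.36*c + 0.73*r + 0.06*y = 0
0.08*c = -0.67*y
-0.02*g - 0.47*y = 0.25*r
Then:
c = 0.00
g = 0.00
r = 0.00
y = 0.00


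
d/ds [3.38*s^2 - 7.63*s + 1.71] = 6.76*s - 7.63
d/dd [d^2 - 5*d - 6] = 2*d - 5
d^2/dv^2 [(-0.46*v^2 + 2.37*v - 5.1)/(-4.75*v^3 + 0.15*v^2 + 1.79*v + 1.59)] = (20.7575*v^6 - 320.83875*v^5 + 1414.42365*v^4 - 50.15742*v^3 - 474.93936*v^2 + 242.71407*v + 46.065486)/(107.171875*v^9 - 10.153125*v^8 - 120.84*v^7 - 99.97425*v^6 + 52.33485*v^5 + 79.56468*v^4 + 27.728596*v^3 - 16.421202*v^2 - 13.575897*v - 4.019679)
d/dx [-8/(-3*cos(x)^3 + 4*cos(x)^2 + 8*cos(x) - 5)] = 8*(9*cos(x)^2 - 8*cos(x) - 8)*sin(x)/(3*cos(x)^3 - 4*cos(x)^2 - 8*cos(x) + 5)^2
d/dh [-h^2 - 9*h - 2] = -2*h - 9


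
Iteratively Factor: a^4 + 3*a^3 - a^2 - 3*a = (a + 1)*(a^3 + 2*a^2 - 3*a) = (a + 1)*(a + 3)*(a^2 - a) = (a - 1)*(a + 1)*(a + 3)*(a)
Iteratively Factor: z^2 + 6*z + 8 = (z + 2)*(z + 4)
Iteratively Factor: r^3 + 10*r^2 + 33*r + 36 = (r + 4)*(r^2 + 6*r + 9) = (r + 3)*(r + 4)*(r + 3)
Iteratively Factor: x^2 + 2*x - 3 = (x + 3)*(x - 1)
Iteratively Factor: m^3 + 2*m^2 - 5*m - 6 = (m + 3)*(m^2 - m - 2) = (m - 2)*(m + 3)*(m + 1)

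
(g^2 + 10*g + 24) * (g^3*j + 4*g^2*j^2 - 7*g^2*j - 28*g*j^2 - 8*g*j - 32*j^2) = g^5*j + 4*g^4*j^2 + 3*g^4*j + 12*g^3*j^2 - 54*g^3*j - 216*g^2*j^2 - 248*g^2*j - 992*g*j^2 - 192*g*j - 768*j^2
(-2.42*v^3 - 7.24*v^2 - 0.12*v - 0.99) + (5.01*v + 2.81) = -2.42*v^3 - 7.24*v^2 + 4.89*v + 1.82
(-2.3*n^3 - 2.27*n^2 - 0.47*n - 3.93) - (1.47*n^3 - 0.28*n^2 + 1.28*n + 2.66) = -3.77*n^3 - 1.99*n^2 - 1.75*n - 6.59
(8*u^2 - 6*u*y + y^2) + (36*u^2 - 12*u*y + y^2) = 44*u^2 - 18*u*y + 2*y^2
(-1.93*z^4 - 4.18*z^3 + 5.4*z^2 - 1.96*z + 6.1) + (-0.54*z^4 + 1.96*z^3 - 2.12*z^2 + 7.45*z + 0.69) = -2.47*z^4 - 2.22*z^3 + 3.28*z^2 + 5.49*z + 6.79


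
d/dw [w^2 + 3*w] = 2*w + 3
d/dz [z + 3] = 1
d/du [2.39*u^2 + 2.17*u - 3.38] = 4.78*u + 2.17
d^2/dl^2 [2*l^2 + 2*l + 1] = 4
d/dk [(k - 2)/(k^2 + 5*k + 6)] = (k^2 + 5*k - (k - 2)*(2*k + 5) + 6)/(k^2 + 5*k + 6)^2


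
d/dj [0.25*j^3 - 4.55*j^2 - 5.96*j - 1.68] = 0.75*j^2 - 9.1*j - 5.96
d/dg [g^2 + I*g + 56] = 2*g + I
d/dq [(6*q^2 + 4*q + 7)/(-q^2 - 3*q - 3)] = (-14*q^2 - 22*q + 9)/(q^4 + 6*q^3 + 15*q^2 + 18*q + 9)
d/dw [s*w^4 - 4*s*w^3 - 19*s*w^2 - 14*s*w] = 2*s*(2*w^3 - 6*w^2 - 19*w - 7)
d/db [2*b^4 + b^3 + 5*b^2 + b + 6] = 8*b^3 + 3*b^2 + 10*b + 1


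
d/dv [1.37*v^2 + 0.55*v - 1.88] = 2.74*v + 0.55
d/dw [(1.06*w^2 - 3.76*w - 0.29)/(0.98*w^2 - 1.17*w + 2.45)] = (2.4446*w^2 + 5.7624*w - 9.5513)/(0.9604*w^4 - 2.2932*w^3 + 6.1709*w^2 - 5.733*w + 6.0025)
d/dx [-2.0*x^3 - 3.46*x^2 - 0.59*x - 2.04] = -6.0*x^2 - 6.92*x - 0.59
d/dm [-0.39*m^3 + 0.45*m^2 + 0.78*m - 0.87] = -1.17*m^2 + 0.9*m + 0.78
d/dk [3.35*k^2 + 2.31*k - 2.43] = 6.7*k + 2.31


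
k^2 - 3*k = k*(k - 3)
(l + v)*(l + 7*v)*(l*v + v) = l^3*v + 8*l^2*v^2 + l^2*v + 7*l*v^3 + 8*l*v^2 + 7*v^3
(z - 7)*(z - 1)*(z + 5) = z^3 - 3*z^2 - 33*z + 35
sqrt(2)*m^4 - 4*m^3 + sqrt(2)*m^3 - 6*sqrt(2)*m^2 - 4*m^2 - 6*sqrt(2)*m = m*(m - 3*sqrt(2))*(m + sqrt(2))*(sqrt(2)*m + sqrt(2))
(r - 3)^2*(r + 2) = r^3 - 4*r^2 - 3*r + 18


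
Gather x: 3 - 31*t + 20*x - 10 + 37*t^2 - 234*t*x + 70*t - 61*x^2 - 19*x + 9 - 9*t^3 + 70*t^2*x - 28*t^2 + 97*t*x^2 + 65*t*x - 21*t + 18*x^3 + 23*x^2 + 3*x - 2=-9*t^3 + 9*t^2 + 18*t + 18*x^3 + x^2*(97*t - 38) + x*(70*t^2 - 169*t + 4)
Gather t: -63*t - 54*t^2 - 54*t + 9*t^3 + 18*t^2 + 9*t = 9*t^3 - 36*t^2 - 108*t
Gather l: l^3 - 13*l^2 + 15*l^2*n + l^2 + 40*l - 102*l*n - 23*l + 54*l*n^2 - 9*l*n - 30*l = l^3 + l^2*(15*n - 12) + l*(54*n^2 - 111*n - 13)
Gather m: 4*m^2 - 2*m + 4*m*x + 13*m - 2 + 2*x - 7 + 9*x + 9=4*m^2 + m*(4*x + 11) + 11*x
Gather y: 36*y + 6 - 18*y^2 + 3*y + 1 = -18*y^2 + 39*y + 7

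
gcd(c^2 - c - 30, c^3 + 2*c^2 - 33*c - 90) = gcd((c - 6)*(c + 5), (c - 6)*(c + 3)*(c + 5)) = c^2 - c - 30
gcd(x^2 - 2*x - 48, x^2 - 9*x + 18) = 1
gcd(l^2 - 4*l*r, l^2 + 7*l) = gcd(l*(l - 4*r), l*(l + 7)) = l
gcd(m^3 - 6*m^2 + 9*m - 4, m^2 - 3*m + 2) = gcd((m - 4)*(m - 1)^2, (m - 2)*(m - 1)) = m - 1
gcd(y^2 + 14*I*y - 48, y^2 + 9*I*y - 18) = y + 6*I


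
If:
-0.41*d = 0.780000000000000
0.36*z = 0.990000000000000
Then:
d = -1.90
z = 2.75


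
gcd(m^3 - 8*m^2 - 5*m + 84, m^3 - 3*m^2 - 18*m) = m + 3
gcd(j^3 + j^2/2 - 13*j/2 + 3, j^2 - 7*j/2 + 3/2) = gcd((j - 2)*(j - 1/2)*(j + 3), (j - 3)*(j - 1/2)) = j - 1/2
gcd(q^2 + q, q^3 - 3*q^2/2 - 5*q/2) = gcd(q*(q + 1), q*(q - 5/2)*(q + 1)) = q^2 + q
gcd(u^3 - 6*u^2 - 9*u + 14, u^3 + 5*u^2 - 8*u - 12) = 1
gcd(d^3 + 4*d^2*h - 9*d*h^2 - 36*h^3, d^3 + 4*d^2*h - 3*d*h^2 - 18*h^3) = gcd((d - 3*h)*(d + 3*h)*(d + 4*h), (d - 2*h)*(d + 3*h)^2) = d + 3*h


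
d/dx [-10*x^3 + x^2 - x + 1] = -30*x^2 + 2*x - 1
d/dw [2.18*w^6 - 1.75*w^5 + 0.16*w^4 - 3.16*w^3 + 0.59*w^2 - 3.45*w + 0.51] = 13.08*w^5 - 8.75*w^4 + 0.64*w^3 - 9.48*w^2 + 1.18*w - 3.45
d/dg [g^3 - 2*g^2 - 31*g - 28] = 3*g^2 - 4*g - 31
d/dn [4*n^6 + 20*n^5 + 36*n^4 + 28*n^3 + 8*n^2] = 4*n*(6*n^4 + 25*n^3 + 36*n^2 + 21*n + 4)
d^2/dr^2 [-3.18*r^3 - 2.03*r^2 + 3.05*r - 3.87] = -19.08*r - 4.06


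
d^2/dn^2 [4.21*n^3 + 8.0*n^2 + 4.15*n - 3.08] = 25.26*n + 16.0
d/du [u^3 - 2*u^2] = u*(3*u - 4)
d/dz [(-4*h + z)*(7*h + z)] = 3*h + 2*z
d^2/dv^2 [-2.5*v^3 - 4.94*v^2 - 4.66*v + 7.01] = -15.0*v - 9.88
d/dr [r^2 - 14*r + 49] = 2*r - 14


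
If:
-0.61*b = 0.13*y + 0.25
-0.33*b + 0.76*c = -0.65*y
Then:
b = -0.213114754098361*y - 0.409836065573771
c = -0.947799827437446*y - 0.177955133735979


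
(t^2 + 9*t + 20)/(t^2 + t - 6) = (t^2 + 9*t + 20)/(t^2 + t - 6)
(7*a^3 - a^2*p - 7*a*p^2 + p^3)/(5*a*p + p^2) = (7*a^3 - a^2*p - 7*a*p^2 + p^3)/(p*(5*a + p))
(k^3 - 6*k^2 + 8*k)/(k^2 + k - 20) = k*(k - 2)/(k + 5)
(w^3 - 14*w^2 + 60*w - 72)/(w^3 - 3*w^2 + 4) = (w^2 - 12*w + 36)/(w^2 - w - 2)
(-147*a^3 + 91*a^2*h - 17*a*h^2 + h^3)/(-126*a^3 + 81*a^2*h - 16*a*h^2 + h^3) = (7*a - h)/(6*a - h)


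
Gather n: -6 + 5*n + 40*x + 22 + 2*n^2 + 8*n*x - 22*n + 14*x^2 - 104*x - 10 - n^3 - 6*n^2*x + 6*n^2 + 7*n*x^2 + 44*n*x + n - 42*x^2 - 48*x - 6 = -n^3 + n^2*(8 - 6*x) + n*(7*x^2 + 52*x - 16) - 28*x^2 - 112*x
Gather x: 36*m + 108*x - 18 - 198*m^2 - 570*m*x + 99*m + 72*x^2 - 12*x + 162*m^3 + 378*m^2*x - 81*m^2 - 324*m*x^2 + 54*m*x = 162*m^3 - 279*m^2 + 135*m + x^2*(72 - 324*m) + x*(378*m^2 - 516*m + 96) - 18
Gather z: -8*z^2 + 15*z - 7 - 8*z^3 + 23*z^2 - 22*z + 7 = -8*z^3 + 15*z^2 - 7*z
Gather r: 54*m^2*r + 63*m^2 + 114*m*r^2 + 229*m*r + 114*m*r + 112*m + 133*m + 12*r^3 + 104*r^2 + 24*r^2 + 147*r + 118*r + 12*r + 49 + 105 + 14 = 63*m^2 + 245*m + 12*r^3 + r^2*(114*m + 128) + r*(54*m^2 + 343*m + 277) + 168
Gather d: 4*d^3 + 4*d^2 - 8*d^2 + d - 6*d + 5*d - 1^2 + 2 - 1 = 4*d^3 - 4*d^2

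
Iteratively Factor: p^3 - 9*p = (p - 3)*(p^2 + 3*p) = (p - 3)*(p + 3)*(p)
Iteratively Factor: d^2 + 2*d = (d)*(d + 2)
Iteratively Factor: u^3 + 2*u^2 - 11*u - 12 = (u - 3)*(u^2 + 5*u + 4) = (u - 3)*(u + 1)*(u + 4)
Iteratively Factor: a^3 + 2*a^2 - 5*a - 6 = (a - 2)*(a^2 + 4*a + 3) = (a - 2)*(a + 1)*(a + 3)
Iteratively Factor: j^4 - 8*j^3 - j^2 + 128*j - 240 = (j - 3)*(j^3 - 5*j^2 - 16*j + 80) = (j - 3)*(j + 4)*(j^2 - 9*j + 20) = (j - 5)*(j - 3)*(j + 4)*(j - 4)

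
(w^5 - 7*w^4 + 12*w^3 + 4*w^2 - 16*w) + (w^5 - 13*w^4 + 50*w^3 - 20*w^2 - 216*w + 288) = 2*w^5 - 20*w^4 + 62*w^3 - 16*w^2 - 232*w + 288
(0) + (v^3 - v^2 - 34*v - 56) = v^3 - v^2 - 34*v - 56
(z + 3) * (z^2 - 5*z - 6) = z^3 - 2*z^2 - 21*z - 18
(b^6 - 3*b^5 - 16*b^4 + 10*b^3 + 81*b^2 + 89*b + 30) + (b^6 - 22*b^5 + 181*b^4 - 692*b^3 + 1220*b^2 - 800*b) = 2*b^6 - 25*b^5 + 165*b^4 - 682*b^3 + 1301*b^2 - 711*b + 30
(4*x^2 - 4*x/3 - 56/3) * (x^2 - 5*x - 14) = 4*x^4 - 64*x^3/3 - 68*x^2 + 112*x + 784/3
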